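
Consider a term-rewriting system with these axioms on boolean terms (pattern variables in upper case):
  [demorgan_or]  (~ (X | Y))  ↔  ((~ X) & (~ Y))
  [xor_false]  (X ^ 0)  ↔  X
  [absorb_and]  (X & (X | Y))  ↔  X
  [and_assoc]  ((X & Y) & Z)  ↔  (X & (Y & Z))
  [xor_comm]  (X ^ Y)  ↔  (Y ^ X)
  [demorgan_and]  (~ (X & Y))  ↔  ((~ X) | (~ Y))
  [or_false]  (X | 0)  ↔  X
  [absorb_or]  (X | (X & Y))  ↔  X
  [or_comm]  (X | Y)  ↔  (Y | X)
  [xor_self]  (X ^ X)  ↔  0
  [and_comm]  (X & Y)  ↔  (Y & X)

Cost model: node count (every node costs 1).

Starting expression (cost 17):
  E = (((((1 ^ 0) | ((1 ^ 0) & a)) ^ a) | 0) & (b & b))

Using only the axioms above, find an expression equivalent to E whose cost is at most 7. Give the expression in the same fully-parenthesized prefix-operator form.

1. [absorb_or →] ((1 ^ 0) | ((1 ^ 0) & a))  →  (1 ^ 0);  E = ((((1 ^ 0) ^ a) | 0) & (b & b))
2. [xor_false →] (1 ^ 0)  →  1;  E = (((1 ^ a) | 0) & (b & b))
3. [and_comm →] (((1 ^ a) | 0) & (b & b))  →  ((b & b) & ((1 ^ a) | 0))
4. [or_false →] ((1 ^ a) | 0)  →  (1 ^ a);  cost 7 ≤ 7, done

((b & b) & (1 ^ a))   [cost 7]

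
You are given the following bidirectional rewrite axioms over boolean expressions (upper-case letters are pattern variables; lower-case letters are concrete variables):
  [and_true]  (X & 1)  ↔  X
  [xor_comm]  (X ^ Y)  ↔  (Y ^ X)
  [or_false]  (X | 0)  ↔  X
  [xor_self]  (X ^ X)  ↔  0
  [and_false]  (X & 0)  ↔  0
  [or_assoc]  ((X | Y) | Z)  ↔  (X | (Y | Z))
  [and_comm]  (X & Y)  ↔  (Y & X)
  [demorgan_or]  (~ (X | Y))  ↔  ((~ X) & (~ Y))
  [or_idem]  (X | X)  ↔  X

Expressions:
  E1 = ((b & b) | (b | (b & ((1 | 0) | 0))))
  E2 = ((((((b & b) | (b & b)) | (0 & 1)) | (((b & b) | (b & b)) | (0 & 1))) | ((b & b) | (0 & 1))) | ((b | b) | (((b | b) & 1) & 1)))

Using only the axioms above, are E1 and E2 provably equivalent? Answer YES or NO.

1. [or_false →] (1 | 0)  →  1;  E1 = ((b & b) | (b | (b & (1 | 0))))
2. [or_false →] (1 | 0)  →  1;  E1 = ((b & b) | (b | (b & 1)))
3. [and_true →] (b & 1)  →  b;  E1 = ((b & b) | (b | b))
4. [or_false ←] (b & b)  →  ((b & b) | 0);  E1 = (((b & b) | 0) | (b | b))
5. [and_true ←] 0  →  (0 & 1);  E1 = (((b & b) | (0 & 1)) | (b | b))
6. [or_idem ←] ((b & b) | (0 & 1))  →  (((b & b) | (0 & 1)) | ((b & b) | (0 & 1)));  E1 = ((((b & b) | (0 & 1)) | ((b & b) | (0 & 1))) | (b | b))
7. [or_idem ←] (b | b)  →  ((b | b) | (b | b));  E1 = ((((b & b) | (0 & 1)) | ((b & b) | (0 & 1))) | ((b | b) | (b | b)))
8. [or_idem ←] (b & b)  →  ((b & b) | (b & b));  E1 = (((((b & b) | (b & b)) | (0 & 1)) | ((b & b) | (0 & 1))) | ((b | b) | (b | b)))
9. [and_true ←] (b | b)  →  ((b | b) & 1);  E1 = (((((b & b) | (b & b)) | (0 & 1)) | ((b & b) | (0 & 1))) | ((b | b) | ((b | b) & 1)))
10. [and_true ←] ((b | b) & 1)  →  (((b | b) & 1) & 1);  E1 = (((((b & b) | (b & b)) | (0 & 1)) | ((b & b) | (0 & 1))) | ((b | b) | (((b | b) & 1) & 1)))
11. [or_idem ←] (((b & b) | (b & b)) | (0 & 1))  →  ((((b & b) | (b & b)) | (0 & 1)) | (((b & b) | (b & b)) | (0 & 1)));  this is E2

YES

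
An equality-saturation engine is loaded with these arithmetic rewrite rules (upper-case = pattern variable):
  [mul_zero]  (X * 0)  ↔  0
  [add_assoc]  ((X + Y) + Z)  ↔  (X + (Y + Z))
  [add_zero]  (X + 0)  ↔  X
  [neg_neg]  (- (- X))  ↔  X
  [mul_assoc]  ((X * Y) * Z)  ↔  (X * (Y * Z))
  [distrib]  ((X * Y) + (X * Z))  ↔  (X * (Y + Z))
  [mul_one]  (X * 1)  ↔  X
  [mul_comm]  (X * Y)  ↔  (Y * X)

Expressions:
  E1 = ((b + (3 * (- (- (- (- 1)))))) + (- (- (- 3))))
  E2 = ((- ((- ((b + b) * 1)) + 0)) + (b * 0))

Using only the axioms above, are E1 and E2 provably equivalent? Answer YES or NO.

NO

Every axiom is a valid identity, so a rewrite proof would force E1 and E2 to agree under every assignment.
At b=1: E1 = 1 but E2 = 2; they differ, so no derivation exists.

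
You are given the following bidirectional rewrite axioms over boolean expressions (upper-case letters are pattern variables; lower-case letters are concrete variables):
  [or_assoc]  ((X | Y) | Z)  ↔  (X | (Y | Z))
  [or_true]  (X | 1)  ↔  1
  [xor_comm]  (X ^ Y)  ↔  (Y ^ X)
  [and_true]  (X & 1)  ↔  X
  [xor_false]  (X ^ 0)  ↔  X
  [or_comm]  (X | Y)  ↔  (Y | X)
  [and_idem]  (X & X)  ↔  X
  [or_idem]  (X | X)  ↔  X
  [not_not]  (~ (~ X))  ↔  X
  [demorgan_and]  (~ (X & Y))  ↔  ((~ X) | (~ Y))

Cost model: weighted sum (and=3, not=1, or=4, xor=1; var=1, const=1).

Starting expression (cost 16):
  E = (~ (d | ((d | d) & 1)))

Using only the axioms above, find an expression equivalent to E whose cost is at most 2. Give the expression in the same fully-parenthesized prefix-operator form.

(~ d)   [cost 2]

step 1: and_true (→) rewrites ((d | d) & 1) into (d | d), now (~ (d | (d | d)))
step 2: or_idem (→) rewrites (d | d) into d, now (~ (d | d))
step 3: or_idem (→) rewrites (d | d) into d, reaching cost 2 (bound 2)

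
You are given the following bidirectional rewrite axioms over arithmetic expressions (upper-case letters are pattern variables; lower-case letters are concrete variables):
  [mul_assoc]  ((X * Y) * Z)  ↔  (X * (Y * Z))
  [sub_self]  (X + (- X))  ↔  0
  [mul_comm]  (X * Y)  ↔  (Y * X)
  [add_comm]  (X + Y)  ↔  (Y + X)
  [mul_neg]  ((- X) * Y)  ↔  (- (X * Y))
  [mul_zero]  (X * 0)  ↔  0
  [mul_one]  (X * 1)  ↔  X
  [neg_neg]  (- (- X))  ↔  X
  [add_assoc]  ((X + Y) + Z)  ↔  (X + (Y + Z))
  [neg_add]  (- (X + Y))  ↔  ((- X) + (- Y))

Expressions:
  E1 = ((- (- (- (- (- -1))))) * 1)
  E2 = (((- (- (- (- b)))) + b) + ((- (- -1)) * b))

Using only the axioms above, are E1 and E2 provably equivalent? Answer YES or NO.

NO

The axioms are sound identities: if E1 ↔* E2 then E1 and E2 evaluate identically under any assignment.
Under b=0: E1 evaluates to 1, E2 to 0. Distinct ⇒ no rewrite sequence connects them.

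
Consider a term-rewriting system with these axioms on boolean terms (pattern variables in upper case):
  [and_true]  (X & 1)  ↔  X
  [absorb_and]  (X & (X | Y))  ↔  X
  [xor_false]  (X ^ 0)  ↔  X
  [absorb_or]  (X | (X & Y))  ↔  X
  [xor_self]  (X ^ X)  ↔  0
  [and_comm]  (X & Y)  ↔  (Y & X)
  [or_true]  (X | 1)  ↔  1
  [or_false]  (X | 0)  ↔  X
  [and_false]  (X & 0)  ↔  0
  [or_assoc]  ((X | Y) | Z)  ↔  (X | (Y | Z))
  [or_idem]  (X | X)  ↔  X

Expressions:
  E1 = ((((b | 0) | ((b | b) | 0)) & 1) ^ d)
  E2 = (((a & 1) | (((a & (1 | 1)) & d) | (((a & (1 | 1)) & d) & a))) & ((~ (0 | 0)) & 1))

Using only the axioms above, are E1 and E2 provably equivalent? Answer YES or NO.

NO

The axioms are sound identities: if E1 ↔* E2 then E1 and E2 evaluate identically under any assignment.
Under a=0, b=0, d=1: E1 evaluates to 1, E2 to 0. Distinct ⇒ no rewrite sequence connects them.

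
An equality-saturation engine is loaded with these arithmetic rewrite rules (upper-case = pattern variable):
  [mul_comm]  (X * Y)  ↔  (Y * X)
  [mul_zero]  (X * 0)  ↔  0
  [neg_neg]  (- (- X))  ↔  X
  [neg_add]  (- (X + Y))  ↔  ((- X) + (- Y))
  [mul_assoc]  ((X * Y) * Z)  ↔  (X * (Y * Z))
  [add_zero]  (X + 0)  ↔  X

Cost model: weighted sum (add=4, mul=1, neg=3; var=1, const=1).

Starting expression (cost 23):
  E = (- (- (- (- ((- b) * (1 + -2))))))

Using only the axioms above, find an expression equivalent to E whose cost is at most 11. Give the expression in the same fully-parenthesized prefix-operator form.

1. [mul_comm →] ((- b) * (1 + -2))  →  ((1 + -2) * (- b));  E = (- (- (- (- ((1 + -2) * (- b))))))
2. [neg_neg →] (- (- (- ((1 + -2) * (- b)))))  →  (- ((1 + -2) * (- b)));  E = (- (- ((1 + -2) * (- b))))
3. [neg_neg →] (- (- ((1 + -2) * (- b))))  →  ((1 + -2) * (- b));  cost 11 ≤ 11, done

((1 + -2) * (- b))   [cost 11]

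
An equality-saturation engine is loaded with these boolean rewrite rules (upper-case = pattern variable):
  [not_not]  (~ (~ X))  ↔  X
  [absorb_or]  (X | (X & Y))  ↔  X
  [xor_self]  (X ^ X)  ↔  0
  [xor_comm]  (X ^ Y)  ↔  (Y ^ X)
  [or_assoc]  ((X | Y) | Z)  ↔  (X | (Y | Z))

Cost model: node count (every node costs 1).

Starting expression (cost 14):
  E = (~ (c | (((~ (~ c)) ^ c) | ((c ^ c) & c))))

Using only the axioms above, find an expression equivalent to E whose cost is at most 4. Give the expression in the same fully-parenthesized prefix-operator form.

(~ (c | 0))   [cost 4]

1. [not_not →] (~ (~ c))  →  c;  E = (~ (c | ((c ^ c) | ((c ^ c) & c))))
2. [absorb_or →] ((c ^ c) | ((c ^ c) & c))  →  (c ^ c);  E = (~ (c | (c ^ c)))
3. [xor_self →] (c ^ c)  →  0;  cost 4 ≤ 4, done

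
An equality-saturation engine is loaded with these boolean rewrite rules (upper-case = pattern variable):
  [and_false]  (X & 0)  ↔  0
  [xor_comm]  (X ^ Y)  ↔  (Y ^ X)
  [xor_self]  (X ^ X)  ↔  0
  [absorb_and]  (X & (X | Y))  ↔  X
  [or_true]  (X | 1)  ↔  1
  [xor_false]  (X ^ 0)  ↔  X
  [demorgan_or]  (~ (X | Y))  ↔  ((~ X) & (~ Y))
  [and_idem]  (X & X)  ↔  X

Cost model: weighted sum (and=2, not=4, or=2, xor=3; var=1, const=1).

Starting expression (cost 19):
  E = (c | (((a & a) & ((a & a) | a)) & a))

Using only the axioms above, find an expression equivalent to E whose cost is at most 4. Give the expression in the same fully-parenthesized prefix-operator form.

1. [absorb_and →] ((a & a) & ((a & a) | a))  →  (a & a);  E = (c | ((a & a) & a))
2. [and_idem →] (a & a)  →  a;  E = (c | (a & a))
3. [and_idem →] (a & a)  →  a;  cost 4 ≤ 4, done

(c | a)   [cost 4]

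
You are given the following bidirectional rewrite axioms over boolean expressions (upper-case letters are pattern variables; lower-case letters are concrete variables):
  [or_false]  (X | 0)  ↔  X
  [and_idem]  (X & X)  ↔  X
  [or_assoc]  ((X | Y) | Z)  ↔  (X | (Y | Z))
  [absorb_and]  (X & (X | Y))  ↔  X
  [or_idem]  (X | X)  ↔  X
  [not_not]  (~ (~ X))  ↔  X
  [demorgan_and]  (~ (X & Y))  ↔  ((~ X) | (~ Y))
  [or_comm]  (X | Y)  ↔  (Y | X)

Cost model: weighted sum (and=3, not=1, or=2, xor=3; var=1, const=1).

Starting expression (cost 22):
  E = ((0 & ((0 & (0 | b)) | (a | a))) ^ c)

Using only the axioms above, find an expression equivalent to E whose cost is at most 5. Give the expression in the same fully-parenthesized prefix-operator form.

1. [or_idem →] (a | a)  →  a;  E = ((0 & ((0 & (0 | b)) | a)) ^ c)
2. [absorb_and →] (0 & (0 | b))  →  0;  E = ((0 & (0 | a)) ^ c)
3. [absorb_and →] (0 & (0 | a))  →  0;  cost 5 ≤ 5, done

(0 ^ c)   [cost 5]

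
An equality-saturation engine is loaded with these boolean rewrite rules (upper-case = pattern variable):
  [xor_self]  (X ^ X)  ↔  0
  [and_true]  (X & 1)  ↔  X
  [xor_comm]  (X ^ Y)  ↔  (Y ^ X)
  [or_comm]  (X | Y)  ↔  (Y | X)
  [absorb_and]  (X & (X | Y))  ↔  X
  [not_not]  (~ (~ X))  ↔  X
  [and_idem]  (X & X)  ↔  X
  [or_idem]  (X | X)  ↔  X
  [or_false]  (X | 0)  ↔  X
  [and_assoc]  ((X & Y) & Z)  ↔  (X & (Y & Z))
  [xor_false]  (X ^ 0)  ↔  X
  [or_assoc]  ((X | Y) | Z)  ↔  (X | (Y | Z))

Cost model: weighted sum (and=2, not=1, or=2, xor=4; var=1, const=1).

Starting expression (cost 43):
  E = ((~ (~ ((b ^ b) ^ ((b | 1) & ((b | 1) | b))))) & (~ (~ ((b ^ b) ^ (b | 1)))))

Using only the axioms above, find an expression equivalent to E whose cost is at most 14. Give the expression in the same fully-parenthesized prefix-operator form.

((b ^ b) ^ (b | 1))   [cost 14]

step 1: absorb_and (→) rewrites ((b | 1) & ((b | 1) | b)) into (b | 1), now ((~ (~ ((b ^ b) ^ (b | 1)))) & (~ (~ ((b ^ b) ^ (b | 1)))))
step 2: and_idem (→) rewrites ((~ (~ ((b ^ b) ^ (b | 1)))) & (~ (~ ((b ^ b) ^ (b | 1))))) into (~ (~ ((b ^ b) ^ (b | 1))))
step 3: not_not (→) rewrites (~ (~ ((b ^ b) ^ (b | 1)))) into ((b ^ b) ^ (b | 1)), reaching cost 14 (bound 14)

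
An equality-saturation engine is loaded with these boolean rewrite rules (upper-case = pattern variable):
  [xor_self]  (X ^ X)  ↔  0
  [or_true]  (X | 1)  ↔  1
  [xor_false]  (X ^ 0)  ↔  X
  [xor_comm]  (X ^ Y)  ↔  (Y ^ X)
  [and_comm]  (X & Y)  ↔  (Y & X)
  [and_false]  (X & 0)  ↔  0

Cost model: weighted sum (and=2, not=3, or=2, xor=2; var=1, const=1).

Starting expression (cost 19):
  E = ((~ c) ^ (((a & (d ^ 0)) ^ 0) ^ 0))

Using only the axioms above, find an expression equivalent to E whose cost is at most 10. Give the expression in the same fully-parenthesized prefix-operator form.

1. [xor_false →] (d ^ 0)  →  d;  E = ((~ c) ^ (((a & d) ^ 0) ^ 0))
2. [xor_false →] ((a & d) ^ 0)  →  (a & d);  E = ((~ c) ^ ((a & d) ^ 0))
3. [xor_false →] ((a & d) ^ 0)  →  (a & d);  cost 10 ≤ 10, done

((~ c) ^ (a & d))   [cost 10]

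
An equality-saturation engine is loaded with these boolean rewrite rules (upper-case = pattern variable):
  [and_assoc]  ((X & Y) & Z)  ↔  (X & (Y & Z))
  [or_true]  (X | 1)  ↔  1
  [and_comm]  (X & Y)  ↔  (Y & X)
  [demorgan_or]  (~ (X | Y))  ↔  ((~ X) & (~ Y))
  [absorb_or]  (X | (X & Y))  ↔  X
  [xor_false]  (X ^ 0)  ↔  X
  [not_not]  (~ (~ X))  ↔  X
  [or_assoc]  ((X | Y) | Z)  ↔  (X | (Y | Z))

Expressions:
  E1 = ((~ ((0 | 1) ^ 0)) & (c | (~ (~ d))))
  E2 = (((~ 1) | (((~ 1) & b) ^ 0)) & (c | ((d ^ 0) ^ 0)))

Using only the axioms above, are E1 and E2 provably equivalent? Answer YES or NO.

step 1: or_true (→) rewrites (0 | 1) into 1, now ((~ (1 ^ 0)) & (c | (~ (~ d))))
step 2: not_not (→) rewrites (~ (~ d)) into d, now ((~ (1 ^ 0)) & (c | d))
step 3: xor_false (→) rewrites (1 ^ 0) into 1, now ((~ 1) & (c | d))
step 4: xor_false (←) rewrites d into (d ^ 0), now ((~ 1) & (c | (d ^ 0)))
step 5: absorb_or (←) rewrites (~ 1) into ((~ 1) | ((~ 1) & b)), now (((~ 1) | ((~ 1) & b)) & (c | (d ^ 0)))
step 6: xor_false (←) rewrites d into (d ^ 0), now (((~ 1) | ((~ 1) & b)) & (c | ((d ^ 0) ^ 0)))
step 7: xor_false (←) rewrites ((~ 1) & b) into (((~ 1) & b) ^ 0), which is E2

YES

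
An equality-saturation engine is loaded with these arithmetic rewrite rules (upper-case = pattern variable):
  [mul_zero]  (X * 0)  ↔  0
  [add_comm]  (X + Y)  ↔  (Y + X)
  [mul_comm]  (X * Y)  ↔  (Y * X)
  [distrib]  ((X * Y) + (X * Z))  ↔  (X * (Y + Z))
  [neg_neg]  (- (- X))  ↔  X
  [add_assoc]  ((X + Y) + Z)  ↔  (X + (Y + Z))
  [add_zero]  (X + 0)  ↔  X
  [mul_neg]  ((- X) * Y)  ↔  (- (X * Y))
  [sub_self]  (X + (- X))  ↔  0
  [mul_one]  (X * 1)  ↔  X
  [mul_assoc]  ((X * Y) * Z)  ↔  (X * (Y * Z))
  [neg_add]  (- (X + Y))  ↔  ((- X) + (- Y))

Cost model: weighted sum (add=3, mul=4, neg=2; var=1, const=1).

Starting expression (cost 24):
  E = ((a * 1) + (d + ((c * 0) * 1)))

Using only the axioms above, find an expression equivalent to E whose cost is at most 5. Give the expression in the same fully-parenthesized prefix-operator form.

(a + d)   [cost 5]

step 1: mul_zero (→) rewrites (c * 0) into 0, now ((a * 1) + (d + (0 * 1)))
step 2: mul_one (→) rewrites (0 * 1) into 0, now ((a * 1) + (d + 0))
step 3: add_zero (→) rewrites (d + 0) into d, now ((a * 1) + d)
step 4: mul_one (→) rewrites (a * 1) into a, reaching cost 5 (bound 5)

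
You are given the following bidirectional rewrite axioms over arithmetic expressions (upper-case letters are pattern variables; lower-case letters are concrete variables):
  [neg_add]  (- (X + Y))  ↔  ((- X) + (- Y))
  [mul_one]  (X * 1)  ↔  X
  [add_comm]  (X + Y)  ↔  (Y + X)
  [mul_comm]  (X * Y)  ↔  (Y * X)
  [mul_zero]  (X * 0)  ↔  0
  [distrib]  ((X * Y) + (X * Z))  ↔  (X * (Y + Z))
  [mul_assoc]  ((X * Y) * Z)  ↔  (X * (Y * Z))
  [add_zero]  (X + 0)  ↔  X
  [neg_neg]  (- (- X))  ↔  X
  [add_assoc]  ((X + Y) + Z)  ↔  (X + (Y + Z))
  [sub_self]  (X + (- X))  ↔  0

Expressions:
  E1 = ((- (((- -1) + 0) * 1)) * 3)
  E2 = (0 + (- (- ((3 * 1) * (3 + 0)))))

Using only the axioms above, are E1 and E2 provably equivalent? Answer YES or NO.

The axioms are sound identities: if E1 ↔* E2 then E1 and E2 evaluate identically under any assignment.
Under the empty assignment (no variables occur): E1 evaluates to -3, E2 to 9. Distinct ⇒ no rewrite sequence connects them.

NO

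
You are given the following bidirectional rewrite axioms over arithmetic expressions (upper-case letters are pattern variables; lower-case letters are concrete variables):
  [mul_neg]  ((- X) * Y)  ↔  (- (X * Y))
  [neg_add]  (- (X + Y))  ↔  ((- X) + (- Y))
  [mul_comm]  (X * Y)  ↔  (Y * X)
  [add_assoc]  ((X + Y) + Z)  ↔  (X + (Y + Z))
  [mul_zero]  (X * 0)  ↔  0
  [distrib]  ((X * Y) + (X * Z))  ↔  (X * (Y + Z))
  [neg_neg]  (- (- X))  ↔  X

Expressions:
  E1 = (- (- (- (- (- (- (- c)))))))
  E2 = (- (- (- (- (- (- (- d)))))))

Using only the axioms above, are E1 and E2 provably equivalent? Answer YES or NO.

All listed rules preserve value, hence provable equivalence implies equal values everywhere; look for a separating assignment.
c=0, d=1 gives E1 ↦ 0, E2 ↦ -1; values differ ⇒ not provably equivalent.

NO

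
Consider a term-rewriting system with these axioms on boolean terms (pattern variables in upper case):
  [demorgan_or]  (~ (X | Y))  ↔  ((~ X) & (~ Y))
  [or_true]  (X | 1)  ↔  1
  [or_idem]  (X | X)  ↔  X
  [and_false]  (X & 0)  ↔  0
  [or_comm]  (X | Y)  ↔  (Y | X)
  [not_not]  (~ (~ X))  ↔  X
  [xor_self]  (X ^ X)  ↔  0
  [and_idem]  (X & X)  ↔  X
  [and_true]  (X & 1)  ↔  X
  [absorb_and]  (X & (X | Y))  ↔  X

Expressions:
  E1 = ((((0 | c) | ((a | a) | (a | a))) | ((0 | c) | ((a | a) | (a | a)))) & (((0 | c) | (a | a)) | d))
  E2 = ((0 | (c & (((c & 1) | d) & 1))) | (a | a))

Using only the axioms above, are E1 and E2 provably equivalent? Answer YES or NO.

YES

step 1: or_idem (→) rewrites (((0 | c) | ((a | a) | (a | a))) | ((0 | c) | ((a | a) | (a | a)))) into ((0 | c) | ((a | a) | (a | a))), now (((0 | c) | ((a | a) | (a | a))) & (((0 | c) | (a | a)) | d))
step 2: or_idem (→) rewrites ((a | a) | (a | a)) into (a | a), now (((0 | c) | (a | a)) & (((0 | c) | (a | a)) | d))
step 3: absorb_and (→) rewrites (((0 | c) | (a | a)) & (((0 | c) | (a | a)) | d)) into ((0 | c) | (a | a))
step 4: absorb_and (←) rewrites c into (c & (c | d)), now ((0 | (c & (c | d))) | (a | a))
step 5: and_true (←) rewrites (c | d) into ((c | d) & 1), now ((0 | (c & ((c | d) & 1))) | (a | a))
step 6: and_true (←) rewrites c into (c & 1), which is E2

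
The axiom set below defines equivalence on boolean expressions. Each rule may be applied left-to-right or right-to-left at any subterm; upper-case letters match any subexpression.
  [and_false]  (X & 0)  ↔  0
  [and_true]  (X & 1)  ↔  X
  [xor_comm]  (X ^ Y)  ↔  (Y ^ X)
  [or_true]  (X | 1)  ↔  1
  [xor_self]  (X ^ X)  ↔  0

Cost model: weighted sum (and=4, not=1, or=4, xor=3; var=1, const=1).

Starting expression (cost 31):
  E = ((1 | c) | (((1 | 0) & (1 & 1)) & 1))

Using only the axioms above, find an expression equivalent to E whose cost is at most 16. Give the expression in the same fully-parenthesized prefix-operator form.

(1) (1 & 1)  =[and_true →]=  1    ⊢ ((1 | c) | (((1 | 0) & 1) & 1))
(2) ((1 | 0) & 1)  =[and_true →]=  (1 | 0)    ⊢ ((1 | c) | ((1 | 0) & 1))
(3) ((1 | 0) & 1)  =[and_true →]=  (1 | 0)    ⊢ cost 16, within 16

((1 | c) | (1 | 0))   [cost 16]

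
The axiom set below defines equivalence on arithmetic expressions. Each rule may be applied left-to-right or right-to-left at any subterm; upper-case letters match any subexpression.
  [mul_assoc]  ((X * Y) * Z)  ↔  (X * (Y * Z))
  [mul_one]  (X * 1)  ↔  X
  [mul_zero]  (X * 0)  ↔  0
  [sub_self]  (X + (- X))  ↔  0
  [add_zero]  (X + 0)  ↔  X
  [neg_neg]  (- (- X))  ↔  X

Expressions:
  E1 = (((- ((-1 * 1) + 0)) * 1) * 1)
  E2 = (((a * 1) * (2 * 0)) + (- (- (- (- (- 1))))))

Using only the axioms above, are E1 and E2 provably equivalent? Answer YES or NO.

Every axiom is a valid identity, so a rewrite proof would force E1 and E2 to agree under every assignment.
At a=0: E1 = 1 but E2 = -1; they differ, so no derivation exists.

NO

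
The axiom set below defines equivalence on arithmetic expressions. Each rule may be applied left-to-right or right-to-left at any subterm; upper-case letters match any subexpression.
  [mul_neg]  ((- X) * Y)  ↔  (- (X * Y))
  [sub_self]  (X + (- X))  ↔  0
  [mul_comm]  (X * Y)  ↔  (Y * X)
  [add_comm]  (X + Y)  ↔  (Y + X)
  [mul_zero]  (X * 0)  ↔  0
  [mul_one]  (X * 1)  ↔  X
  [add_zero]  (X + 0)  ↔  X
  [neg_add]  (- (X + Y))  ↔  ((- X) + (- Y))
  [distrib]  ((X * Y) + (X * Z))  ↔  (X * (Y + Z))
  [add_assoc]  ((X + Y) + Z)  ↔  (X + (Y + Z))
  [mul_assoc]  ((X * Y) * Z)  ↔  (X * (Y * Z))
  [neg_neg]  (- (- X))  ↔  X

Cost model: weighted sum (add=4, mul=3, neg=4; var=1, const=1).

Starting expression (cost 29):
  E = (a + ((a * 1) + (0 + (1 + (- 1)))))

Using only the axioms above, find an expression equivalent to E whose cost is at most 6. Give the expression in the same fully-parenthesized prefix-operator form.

(a + a)   [cost 6]

1. [sub_self →] (1 + (- 1))  →  0;  E = (a + ((a * 1) + (0 + 0)))
2. [mul_one →] (a * 1)  →  a;  E = (a + (a + (0 + 0)))
3. [add_zero →] (0 + 0)  →  0;  E = (a + (a + 0))
4. [add_zero →] (a + 0)  →  a;  cost 6 ≤ 6, done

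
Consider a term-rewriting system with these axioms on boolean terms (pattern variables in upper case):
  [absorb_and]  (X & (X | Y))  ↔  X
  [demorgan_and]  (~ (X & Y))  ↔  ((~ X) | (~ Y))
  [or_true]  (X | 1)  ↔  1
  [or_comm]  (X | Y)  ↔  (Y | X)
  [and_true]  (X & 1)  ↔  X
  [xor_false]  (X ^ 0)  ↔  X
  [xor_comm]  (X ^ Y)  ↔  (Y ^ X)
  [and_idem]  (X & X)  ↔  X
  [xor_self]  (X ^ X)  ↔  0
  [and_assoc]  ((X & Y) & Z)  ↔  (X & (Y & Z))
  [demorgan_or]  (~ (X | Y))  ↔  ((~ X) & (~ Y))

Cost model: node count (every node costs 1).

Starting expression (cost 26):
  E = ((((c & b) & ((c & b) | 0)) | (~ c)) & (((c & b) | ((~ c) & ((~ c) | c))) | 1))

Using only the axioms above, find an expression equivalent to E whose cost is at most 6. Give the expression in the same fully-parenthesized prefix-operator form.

(1) ((c & b) & ((c & b) | 0))  =[absorb_and →]=  (c & b)    ⊢ (((c & b) | (~ c)) & (((c & b) | ((~ c) & ((~ c) | c))) | 1))
(2) ((~ c) & ((~ c) | c))  =[absorb_and →]=  (~ c)    ⊢ (((c & b) | (~ c)) & (((c & b) | (~ c)) | 1))
(3) (((c & b) | (~ c)) & (((c & b) | (~ c)) | 1))  =[absorb_and →]=  ((c & b) | (~ c))    ⊢ cost 6, within 6

((c & b) | (~ c))   [cost 6]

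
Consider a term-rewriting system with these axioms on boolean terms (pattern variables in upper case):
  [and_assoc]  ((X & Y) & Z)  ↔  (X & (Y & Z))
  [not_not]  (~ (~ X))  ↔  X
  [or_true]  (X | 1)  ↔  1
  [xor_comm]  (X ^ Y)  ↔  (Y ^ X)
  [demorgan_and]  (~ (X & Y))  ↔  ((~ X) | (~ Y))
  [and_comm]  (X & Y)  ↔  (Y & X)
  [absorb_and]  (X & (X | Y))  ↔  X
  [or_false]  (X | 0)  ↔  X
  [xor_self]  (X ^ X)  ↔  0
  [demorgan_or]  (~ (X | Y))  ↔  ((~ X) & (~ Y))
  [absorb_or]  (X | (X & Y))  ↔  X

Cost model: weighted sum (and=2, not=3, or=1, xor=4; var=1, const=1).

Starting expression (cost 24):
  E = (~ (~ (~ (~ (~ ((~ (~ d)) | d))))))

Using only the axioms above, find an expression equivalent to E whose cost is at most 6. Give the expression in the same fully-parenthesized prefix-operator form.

1. [not_not →] (~ (~ (~ ((~ (~ d)) | d))))  →  (~ ((~ (~ d)) | d));  E = (~ (~ (~ ((~ (~ d)) | d))))
2. [not_not →] (~ (~ d))  →  d;  E = (~ (~ (~ (d | d))))
3. [not_not →] (~ (~ (~ (d | d))))  →  (~ (d | d));  cost 6 ≤ 6, done

(~ (d | d))   [cost 6]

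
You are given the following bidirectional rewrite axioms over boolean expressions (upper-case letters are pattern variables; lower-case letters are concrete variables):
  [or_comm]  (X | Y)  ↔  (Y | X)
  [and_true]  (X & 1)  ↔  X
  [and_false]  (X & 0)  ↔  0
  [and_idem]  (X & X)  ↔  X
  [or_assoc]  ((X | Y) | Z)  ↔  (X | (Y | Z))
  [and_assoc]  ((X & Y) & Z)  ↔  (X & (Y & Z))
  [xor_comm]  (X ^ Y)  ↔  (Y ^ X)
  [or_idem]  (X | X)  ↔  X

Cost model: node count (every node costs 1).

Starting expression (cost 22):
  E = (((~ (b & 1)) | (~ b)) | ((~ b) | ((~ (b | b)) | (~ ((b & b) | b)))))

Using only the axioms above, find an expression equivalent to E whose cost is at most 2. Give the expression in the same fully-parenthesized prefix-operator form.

step 1: and_idem (→) rewrites (b & b) into b, now (((~ (b & 1)) | (~ b)) | ((~ b) | ((~ (b | b)) | (~ (b | b)))))
step 2: or_idem (→) rewrites ((~ (b | b)) | (~ (b | b))) into (~ (b | b)), now (((~ (b & 1)) | (~ b)) | ((~ b) | (~ (b | b))))
step 3: and_true (→) rewrites (b & 1) into b, now (((~ b) | (~ b)) | ((~ b) | (~ (b | b))))
step 4: or_idem (→) rewrites (b | b) into b, now (((~ b) | (~ b)) | ((~ b) | (~ b)))
step 5: or_idem (→) rewrites (((~ b) | (~ b)) | ((~ b) | (~ b))) into ((~ b) | (~ b))
step 6: or_idem (→) rewrites ((~ b) | (~ b)) into (~ b), reaching cost 2 (bound 2)

(~ b)   [cost 2]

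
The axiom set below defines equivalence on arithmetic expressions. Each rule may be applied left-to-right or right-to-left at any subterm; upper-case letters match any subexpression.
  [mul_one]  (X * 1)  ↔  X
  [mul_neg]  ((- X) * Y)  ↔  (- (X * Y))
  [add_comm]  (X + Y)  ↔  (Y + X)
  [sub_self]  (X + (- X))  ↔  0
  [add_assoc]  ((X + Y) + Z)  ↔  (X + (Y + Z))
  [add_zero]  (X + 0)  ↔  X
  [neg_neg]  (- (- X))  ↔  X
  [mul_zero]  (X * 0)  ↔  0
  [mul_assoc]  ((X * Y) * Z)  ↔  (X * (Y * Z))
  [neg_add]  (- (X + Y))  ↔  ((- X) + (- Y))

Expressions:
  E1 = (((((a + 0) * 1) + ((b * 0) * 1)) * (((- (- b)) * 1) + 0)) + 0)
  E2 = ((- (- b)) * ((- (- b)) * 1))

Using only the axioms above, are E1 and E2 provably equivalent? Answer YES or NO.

NO

The axioms are sound identities: if E1 ↔* E2 then E1 and E2 evaluate identically under any assignment.
Under a=0, b=1: E1 evaluates to 0, E2 to 1. Distinct ⇒ no rewrite sequence connects them.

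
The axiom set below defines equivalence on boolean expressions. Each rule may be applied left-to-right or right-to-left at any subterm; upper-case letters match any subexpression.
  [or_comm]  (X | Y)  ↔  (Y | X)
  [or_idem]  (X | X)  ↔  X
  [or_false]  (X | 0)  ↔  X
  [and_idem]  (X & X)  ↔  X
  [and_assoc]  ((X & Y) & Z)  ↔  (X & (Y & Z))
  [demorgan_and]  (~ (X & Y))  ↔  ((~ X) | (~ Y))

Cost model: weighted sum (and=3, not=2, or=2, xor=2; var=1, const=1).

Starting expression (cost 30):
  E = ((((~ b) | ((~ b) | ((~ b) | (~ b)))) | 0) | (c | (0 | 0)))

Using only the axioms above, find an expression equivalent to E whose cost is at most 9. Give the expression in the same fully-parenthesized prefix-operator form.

((~ b) | (c | 0))   [cost 9]

(1) ((~ b) | (~ b))  =[or_idem →]=  (~ b)    ⊢ ((((~ b) | ((~ b) | (~ b))) | 0) | (c | (0 | 0)))
(2) ((~ b) | (~ b))  =[or_idem →]=  (~ b)    ⊢ ((((~ b) | (~ b)) | 0) | (c | (0 | 0)))
(3) ((~ b) | (~ b))  =[or_idem →]=  (~ b)    ⊢ (((~ b) | 0) | (c | (0 | 0)))
(4) ((~ b) | 0)  =[or_false →]=  (~ b)    ⊢ ((~ b) | (c | (0 | 0)))
(5) (0 | 0)  =[or_idem →]=  0    ⊢ cost 9, within 9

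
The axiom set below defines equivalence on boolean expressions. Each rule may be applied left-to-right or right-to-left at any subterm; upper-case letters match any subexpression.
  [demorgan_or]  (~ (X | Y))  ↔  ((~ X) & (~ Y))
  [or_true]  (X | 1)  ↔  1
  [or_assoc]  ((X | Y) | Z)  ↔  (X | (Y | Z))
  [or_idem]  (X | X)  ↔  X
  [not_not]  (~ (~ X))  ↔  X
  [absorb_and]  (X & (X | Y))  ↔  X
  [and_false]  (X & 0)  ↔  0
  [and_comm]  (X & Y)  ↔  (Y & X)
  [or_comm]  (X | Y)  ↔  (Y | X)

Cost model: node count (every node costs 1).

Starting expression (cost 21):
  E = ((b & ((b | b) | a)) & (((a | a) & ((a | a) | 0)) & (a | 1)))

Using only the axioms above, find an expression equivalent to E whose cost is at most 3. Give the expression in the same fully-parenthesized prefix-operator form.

(1) ((a | a) & ((a | a) | 0))  =[absorb_and →]=  (a | a)    ⊢ ((b & ((b | b) | a)) & ((a | a) & (a | 1)))
(2) (a | a)  =[or_idem →]=  a    ⊢ ((b & ((b | b) | a)) & (a & (a | 1)))
(3) (b | b)  =[or_idem →]=  b    ⊢ ((b & (b | a)) & (a & (a | 1)))
(4) (b & (b | a))  =[absorb_and →]=  b    ⊢ (b & (a & (a | 1)))
(5) (a & (a | 1))  =[absorb_and →]=  a    ⊢ cost 3, within 3

(b & a)   [cost 3]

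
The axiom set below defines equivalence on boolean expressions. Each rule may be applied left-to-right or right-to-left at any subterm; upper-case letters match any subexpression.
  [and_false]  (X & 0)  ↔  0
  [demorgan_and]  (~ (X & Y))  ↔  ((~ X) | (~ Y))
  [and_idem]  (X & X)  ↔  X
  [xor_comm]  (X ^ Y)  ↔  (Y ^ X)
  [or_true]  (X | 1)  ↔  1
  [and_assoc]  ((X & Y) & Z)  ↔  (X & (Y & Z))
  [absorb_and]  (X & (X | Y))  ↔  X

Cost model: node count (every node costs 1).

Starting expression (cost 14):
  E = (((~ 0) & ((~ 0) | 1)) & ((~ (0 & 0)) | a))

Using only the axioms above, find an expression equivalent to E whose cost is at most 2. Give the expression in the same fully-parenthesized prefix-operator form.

(~ 0)   [cost 2]

1. [and_idem →] (0 & 0)  →  0;  E = (((~ 0) & ((~ 0) | 1)) & ((~ 0) | a))
2. [absorb_and →] ((~ 0) & ((~ 0) | 1))  →  (~ 0);  E = ((~ 0) & ((~ 0) | a))
3. [absorb_and →] ((~ 0) & ((~ 0) | a))  →  (~ 0);  cost 2 ≤ 2, done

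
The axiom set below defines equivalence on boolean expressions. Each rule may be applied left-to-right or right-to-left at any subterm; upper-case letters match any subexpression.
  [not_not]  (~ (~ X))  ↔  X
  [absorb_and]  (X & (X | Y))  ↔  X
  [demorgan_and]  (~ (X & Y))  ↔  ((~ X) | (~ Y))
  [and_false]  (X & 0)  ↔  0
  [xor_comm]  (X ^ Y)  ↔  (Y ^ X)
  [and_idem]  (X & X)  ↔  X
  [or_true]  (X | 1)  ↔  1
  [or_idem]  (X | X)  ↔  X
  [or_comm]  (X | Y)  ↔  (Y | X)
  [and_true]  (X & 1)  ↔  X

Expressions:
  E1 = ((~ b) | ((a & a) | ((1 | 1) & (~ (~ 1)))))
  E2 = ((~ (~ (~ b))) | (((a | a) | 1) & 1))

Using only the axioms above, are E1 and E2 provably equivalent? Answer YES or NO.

1. [not_not →] (~ (~ 1))  →  1;  E1 = ((~ b) | ((a & a) | ((1 | 1) & 1)))
2. [and_idem →] (a & a)  →  a;  E1 = ((~ b) | (a | ((1 | 1) & 1)))
3. [and_true →] ((1 | 1) & 1)  →  (1 | 1);  E1 = ((~ b) | (a | (1 | 1)))
4. [or_true →] (1 | 1)  →  1;  E1 = ((~ b) | (a | 1))
5. [or_idem ←] a  →  (a | a);  E1 = ((~ b) | ((a | a) | 1))
6. [and_true ←] ((a | a) | 1)  →  (((a | a) | 1) & 1);  E1 = ((~ b) | (((a | a) | 1) & 1))
7. [not_not ←] (~ b)  →  (~ (~ (~ b)));  this is E2

YES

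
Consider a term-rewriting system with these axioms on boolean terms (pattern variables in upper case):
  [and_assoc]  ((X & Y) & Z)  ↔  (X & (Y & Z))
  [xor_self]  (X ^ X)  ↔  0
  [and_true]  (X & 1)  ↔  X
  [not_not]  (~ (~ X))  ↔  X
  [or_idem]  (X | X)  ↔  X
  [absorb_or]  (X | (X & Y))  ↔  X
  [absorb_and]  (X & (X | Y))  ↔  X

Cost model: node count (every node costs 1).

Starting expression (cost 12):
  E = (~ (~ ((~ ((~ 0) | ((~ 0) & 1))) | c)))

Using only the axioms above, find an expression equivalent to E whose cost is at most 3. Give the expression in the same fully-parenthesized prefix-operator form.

(0 | c)   [cost 3]

step 1: absorb_or (→) rewrites ((~ 0) | ((~ 0) & 1)) into (~ 0), now (~ (~ ((~ (~ 0)) | c)))
step 2: not_not (→) rewrites (~ (~ 0)) into 0, now (~ (~ (0 | c)))
step 3: not_not (→) rewrites (~ (~ (0 | c))) into (0 | c), reaching cost 3 (bound 3)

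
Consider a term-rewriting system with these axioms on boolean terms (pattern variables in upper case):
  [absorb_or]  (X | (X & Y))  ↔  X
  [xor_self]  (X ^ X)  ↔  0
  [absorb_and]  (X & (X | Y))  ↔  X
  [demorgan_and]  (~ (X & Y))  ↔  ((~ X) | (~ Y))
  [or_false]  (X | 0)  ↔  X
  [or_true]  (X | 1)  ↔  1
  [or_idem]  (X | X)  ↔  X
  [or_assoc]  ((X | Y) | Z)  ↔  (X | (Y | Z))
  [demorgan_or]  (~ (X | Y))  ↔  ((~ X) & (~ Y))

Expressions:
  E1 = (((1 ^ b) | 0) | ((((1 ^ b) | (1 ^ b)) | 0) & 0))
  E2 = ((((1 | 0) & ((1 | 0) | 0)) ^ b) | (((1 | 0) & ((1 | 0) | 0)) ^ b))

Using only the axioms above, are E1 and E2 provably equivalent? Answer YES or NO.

step 1: or_idem (→) rewrites ((1 ^ b) | (1 ^ b)) into (1 ^ b), now (((1 ^ b) | 0) | (((1 ^ b) | 0) & 0))
step 2: absorb_or (→) rewrites (((1 ^ b) | 0) | (((1 ^ b) | 0) & 0)) into ((1 ^ b) | 0)
step 3: or_false (→) rewrites ((1 ^ b) | 0) into (1 ^ b)
step 4: or_false (←) rewrites 1 into (1 | 0), now ((1 | 0) ^ b)
step 5: absorb_and (←) rewrites (1 | 0) into ((1 | 0) & ((1 | 0) | 0)), now (((1 | 0) & ((1 | 0) | 0)) ^ b)
step 6: or_idem (←) rewrites (((1 | 0) & ((1 | 0) | 0)) ^ b) into ((((1 | 0) & ((1 | 0) | 0)) ^ b) | (((1 | 0) & ((1 | 0) | 0)) ^ b)), which is E2

YES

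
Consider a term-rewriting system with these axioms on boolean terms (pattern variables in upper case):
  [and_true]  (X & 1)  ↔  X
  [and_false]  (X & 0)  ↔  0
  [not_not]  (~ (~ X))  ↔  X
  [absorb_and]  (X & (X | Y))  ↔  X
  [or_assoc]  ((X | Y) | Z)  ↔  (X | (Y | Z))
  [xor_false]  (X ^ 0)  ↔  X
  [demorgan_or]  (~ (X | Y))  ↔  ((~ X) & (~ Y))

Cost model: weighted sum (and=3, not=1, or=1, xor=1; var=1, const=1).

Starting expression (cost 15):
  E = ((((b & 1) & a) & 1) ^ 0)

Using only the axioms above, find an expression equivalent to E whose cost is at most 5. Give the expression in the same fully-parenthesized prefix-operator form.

1. [and_true →] (((b & 1) & a) & 1)  →  ((b & 1) & a);  E = (((b & 1) & a) ^ 0)
2. [xor_false →] (((b & 1) & a) ^ 0)  →  ((b & 1) & a)
3. [and_true →] (b & 1)  →  b;  cost 5 ≤ 5, done

(b & a)   [cost 5]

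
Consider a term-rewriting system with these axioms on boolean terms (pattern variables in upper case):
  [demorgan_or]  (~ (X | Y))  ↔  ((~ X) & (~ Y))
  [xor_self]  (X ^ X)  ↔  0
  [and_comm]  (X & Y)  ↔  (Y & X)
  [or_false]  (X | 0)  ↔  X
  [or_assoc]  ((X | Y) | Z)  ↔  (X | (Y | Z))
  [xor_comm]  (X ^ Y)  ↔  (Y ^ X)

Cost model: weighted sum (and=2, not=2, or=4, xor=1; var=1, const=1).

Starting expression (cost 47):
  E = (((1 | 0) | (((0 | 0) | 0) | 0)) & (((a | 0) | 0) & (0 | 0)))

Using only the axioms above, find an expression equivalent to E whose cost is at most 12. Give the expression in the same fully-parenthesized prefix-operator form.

step 1: or_false (→) rewrites ((0 | 0) | 0) into (0 | 0), now (((1 | 0) | ((0 | 0) | 0)) & (((a | 0) | 0) & (0 | 0)))
step 2: or_false (→) rewrites ((0 | 0) | 0) into (0 | 0), now (((1 | 0) | (0 | 0)) & (((a | 0) | 0) & (0 | 0)))
step 3: or_false (→) rewrites ((a | 0) | 0) into (a | 0), now (((1 | 0) | (0 | 0)) & ((a | 0) & (0 | 0)))
step 4: or_false (→) rewrites (a | 0) into a, now (((1 | 0) | (0 | 0)) & (a & (0 | 0)))
step 5: or_false (→) rewrites (0 | 0) into 0, now (((1 | 0) | 0) & (a & (0 | 0)))
step 6: or_false (→) rewrites ((1 | 0) | 0) into (1 | 0), now ((1 | 0) & (a & (0 | 0)))
step 7: or_false (→) rewrites (0 | 0) into 0, reaching cost 12 (bound 12)

((1 | 0) & (a & 0))   [cost 12]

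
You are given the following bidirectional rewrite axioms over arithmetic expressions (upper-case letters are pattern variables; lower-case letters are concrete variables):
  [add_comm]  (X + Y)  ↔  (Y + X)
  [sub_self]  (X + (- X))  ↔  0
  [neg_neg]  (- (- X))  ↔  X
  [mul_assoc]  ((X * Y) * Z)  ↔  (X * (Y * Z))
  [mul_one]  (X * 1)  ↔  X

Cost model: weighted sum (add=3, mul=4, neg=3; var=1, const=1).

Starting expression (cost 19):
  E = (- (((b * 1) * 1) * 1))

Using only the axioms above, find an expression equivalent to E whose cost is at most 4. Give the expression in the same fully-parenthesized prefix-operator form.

(- b)   [cost 4]

(1) (b * 1)  =[mul_one →]=  b    ⊢ (- ((b * 1) * 1))
(2) ((b * 1) * 1)  =[mul_one →]=  (b * 1)    ⊢ (- (b * 1))
(3) (b * 1)  =[mul_one →]=  b    ⊢ cost 4, within 4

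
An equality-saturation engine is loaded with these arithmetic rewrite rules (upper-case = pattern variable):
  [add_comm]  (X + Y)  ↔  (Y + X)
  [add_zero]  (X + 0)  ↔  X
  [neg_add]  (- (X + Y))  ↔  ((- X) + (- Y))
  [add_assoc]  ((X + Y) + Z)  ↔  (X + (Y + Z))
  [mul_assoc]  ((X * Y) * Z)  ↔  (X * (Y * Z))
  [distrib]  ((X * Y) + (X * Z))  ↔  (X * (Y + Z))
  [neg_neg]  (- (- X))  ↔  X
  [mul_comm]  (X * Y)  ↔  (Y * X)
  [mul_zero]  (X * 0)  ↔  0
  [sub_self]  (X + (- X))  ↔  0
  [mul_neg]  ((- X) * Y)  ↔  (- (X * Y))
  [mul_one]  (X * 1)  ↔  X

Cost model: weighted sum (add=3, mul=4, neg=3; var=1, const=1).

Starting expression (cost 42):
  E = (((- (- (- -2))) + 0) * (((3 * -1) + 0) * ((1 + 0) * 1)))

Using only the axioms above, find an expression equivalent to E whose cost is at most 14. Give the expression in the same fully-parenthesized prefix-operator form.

((- -2) * (3 * -1))   [cost 14]

(1) (- (- (- -2)))  =[neg_neg →]=  (- -2)    ⊢ (((- -2) + 0) * (((3 * -1) + 0) * ((1 + 0) * 1)))
(2) ((- -2) + 0)  =[add_zero →]=  (- -2)    ⊢ ((- -2) * (((3 * -1) + 0) * ((1 + 0) * 1)))
(3) ((1 + 0) * 1)  =[mul_one →]=  (1 + 0)    ⊢ ((- -2) * (((3 * -1) + 0) * (1 + 0)))
(4) (1 + 0)  =[add_zero →]=  1    ⊢ ((- -2) * (((3 * -1) + 0) * 1))
(5) (((3 * -1) + 0) * 1)  =[mul_one →]=  ((3 * -1) + 0)    ⊢ ((- -2) * ((3 * -1) + 0))
(6) ((3 * -1) + 0)  =[add_zero →]=  (3 * -1)    ⊢ cost 14, within 14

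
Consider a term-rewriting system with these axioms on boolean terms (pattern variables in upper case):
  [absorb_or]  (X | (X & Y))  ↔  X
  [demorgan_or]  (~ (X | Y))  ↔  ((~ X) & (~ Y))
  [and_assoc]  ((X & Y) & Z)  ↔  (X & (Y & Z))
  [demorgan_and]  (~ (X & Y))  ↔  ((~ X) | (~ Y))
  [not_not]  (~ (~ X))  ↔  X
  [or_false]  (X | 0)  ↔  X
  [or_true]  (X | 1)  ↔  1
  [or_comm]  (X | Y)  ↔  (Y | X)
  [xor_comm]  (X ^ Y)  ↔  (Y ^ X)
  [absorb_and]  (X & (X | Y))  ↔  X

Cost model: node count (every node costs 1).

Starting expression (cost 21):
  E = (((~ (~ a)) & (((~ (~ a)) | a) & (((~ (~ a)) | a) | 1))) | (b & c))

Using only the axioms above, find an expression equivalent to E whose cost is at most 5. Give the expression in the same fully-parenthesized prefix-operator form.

(a | (b & c))   [cost 5]

step 1: absorb_and (→) rewrites (((~ (~ a)) | a) & (((~ (~ a)) | a) | 1)) into ((~ (~ a)) | a), now (((~ (~ a)) & ((~ (~ a)) | a)) | (b & c))
step 2: absorb_and (→) rewrites ((~ (~ a)) & ((~ (~ a)) | a)) into (~ (~ a)), now ((~ (~ a)) | (b & c))
step 3: not_not (→) rewrites (~ (~ a)) into a, reaching cost 5 (bound 5)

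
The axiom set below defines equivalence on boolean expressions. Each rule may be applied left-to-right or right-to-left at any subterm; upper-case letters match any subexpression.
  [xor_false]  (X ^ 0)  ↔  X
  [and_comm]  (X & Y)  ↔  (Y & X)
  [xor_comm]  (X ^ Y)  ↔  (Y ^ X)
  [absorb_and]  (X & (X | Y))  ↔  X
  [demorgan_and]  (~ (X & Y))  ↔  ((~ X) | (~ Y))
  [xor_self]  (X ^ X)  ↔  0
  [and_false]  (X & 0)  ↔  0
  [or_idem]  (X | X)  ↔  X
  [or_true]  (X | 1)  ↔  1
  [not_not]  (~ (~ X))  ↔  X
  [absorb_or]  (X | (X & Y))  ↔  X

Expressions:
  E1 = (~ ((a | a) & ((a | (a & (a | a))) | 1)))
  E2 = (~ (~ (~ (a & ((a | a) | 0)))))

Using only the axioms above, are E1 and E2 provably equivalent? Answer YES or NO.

YES

1. [absorb_and →] (a & (a | a))  →  a;  E1 = (~ ((a | a) & ((a | a) | 1)))
2. [absorb_and →] ((a | a) & ((a | a) | 1))  →  (a | a);  E1 = (~ (a | a))
3. [or_idem →] (a | a)  →  a;  E1 = (~ a)
4. [absorb_and ←] a  →  (a & (a | 0));  E1 = (~ (a & (a | 0)))
5. [not_not ←] (~ (a & (a | 0)))  →  (~ (~ (~ (a & (a | 0)))))
6. [or_idem ←] a  →  (a | a);  this is E2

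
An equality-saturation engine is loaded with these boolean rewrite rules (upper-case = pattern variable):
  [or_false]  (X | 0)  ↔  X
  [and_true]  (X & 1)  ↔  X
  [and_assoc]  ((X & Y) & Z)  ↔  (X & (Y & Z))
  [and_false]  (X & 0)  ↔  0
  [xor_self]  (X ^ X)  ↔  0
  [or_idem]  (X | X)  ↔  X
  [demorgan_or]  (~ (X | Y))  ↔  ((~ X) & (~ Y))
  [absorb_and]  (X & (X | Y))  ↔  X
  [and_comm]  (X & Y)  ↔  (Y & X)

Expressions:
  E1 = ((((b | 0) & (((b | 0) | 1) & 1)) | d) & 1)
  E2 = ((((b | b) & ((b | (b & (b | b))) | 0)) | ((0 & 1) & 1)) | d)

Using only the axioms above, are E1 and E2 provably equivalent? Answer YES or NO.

1. [and_true →] (((b | 0) | 1) & 1)  →  ((b | 0) | 1);  E1 = ((((b | 0) & ((b | 0) | 1)) | d) & 1)
2. [absorb_and →] ((b | 0) & ((b | 0) | 1))  →  (b | 0);  E1 = (((b | 0) | d) & 1)
3. [and_true →] (((b | 0) | d) & 1)  →  ((b | 0) | d)
4. [or_idem ←] b  →  (b | b);  E1 = (((b | b) | 0) | d)
5. [absorb_and ←] (b | b)  →  ((b | b) & ((b | b) | 0));  E1 = ((((b | b) & ((b | b) | 0)) | 0) | d)
6. [and_true ←] 0  →  (0 & 1);  E1 = ((((b | b) & ((b | b) | 0)) | (0 & 1)) | d)
7. [and_true ←] (0 & 1)  →  ((0 & 1) & 1);  E1 = ((((b | b) & ((b | b) | 0)) | ((0 & 1) & 1)) | d)
8. [absorb_and ←] b  →  (b & (b | b));  this is E2

YES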